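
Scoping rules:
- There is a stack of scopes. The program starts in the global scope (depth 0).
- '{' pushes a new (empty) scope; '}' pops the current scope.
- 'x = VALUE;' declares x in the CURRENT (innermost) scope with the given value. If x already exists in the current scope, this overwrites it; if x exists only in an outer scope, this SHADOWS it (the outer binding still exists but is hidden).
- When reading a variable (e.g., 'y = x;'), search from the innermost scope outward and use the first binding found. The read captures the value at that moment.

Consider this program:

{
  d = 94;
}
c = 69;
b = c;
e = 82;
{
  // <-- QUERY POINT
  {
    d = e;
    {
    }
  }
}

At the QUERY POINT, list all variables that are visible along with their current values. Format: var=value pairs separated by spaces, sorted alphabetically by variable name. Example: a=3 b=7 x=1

Step 1: enter scope (depth=1)
Step 2: declare d=94 at depth 1
Step 3: exit scope (depth=0)
Step 4: declare c=69 at depth 0
Step 5: declare b=(read c)=69 at depth 0
Step 6: declare e=82 at depth 0
Step 7: enter scope (depth=1)
Visible at query point: b=69 c=69 e=82

Answer: b=69 c=69 e=82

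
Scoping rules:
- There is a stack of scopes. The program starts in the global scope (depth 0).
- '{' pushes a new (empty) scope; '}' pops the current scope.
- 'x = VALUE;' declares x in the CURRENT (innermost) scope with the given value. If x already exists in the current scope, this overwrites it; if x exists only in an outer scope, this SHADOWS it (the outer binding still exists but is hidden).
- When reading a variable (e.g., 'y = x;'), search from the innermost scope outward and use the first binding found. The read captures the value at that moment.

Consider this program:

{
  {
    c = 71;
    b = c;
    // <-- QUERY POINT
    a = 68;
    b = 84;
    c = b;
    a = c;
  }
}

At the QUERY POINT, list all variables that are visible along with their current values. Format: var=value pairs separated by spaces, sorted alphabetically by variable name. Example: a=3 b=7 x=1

Step 1: enter scope (depth=1)
Step 2: enter scope (depth=2)
Step 3: declare c=71 at depth 2
Step 4: declare b=(read c)=71 at depth 2
Visible at query point: b=71 c=71

Answer: b=71 c=71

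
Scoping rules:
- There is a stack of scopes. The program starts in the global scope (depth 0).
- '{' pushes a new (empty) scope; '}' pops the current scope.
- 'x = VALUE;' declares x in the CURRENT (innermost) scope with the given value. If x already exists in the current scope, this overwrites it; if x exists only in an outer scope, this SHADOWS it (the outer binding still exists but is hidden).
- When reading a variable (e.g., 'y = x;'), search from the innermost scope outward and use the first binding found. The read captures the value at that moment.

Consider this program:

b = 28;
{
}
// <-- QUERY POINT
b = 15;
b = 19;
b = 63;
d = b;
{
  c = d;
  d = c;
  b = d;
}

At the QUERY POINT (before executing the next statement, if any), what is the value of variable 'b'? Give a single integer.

Answer: 28

Derivation:
Step 1: declare b=28 at depth 0
Step 2: enter scope (depth=1)
Step 3: exit scope (depth=0)
Visible at query point: b=28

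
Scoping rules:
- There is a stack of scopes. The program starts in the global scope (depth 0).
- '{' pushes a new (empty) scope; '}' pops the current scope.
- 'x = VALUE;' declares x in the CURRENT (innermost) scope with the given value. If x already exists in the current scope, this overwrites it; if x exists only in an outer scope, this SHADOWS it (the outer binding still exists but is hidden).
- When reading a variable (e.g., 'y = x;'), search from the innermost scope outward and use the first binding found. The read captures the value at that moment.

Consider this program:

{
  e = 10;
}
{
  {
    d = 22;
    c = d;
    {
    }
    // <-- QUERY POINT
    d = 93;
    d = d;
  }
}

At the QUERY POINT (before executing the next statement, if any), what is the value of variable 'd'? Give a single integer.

Step 1: enter scope (depth=1)
Step 2: declare e=10 at depth 1
Step 3: exit scope (depth=0)
Step 4: enter scope (depth=1)
Step 5: enter scope (depth=2)
Step 6: declare d=22 at depth 2
Step 7: declare c=(read d)=22 at depth 2
Step 8: enter scope (depth=3)
Step 9: exit scope (depth=2)
Visible at query point: c=22 d=22

Answer: 22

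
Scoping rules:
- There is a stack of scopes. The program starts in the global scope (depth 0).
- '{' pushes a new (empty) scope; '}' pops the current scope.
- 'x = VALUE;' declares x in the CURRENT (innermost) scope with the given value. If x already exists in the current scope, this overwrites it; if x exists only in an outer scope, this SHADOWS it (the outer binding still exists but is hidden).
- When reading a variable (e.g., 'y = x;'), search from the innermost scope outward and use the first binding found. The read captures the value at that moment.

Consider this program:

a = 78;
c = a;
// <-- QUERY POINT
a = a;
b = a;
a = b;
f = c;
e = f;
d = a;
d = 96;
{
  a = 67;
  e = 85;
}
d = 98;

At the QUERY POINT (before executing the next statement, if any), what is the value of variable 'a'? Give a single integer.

Step 1: declare a=78 at depth 0
Step 2: declare c=(read a)=78 at depth 0
Visible at query point: a=78 c=78

Answer: 78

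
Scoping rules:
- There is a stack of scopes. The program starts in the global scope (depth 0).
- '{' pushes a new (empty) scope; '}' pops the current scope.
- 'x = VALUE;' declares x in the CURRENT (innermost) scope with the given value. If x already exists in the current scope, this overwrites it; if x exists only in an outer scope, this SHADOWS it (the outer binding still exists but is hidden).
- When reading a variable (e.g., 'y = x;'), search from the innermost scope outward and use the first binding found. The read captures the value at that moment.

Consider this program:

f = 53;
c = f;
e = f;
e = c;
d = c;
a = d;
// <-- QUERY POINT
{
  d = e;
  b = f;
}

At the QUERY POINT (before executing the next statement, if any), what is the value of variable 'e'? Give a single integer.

Answer: 53

Derivation:
Step 1: declare f=53 at depth 0
Step 2: declare c=(read f)=53 at depth 0
Step 3: declare e=(read f)=53 at depth 0
Step 4: declare e=(read c)=53 at depth 0
Step 5: declare d=(read c)=53 at depth 0
Step 6: declare a=(read d)=53 at depth 0
Visible at query point: a=53 c=53 d=53 e=53 f=53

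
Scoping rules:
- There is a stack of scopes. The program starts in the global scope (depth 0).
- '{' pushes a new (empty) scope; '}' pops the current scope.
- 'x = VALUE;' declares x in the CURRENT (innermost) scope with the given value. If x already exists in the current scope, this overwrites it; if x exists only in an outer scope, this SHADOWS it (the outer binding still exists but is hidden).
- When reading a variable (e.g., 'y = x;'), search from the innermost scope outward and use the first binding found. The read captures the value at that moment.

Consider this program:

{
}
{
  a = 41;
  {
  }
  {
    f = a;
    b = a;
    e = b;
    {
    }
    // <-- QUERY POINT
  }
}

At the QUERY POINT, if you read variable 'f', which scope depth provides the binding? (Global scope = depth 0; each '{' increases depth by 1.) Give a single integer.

Answer: 2

Derivation:
Step 1: enter scope (depth=1)
Step 2: exit scope (depth=0)
Step 3: enter scope (depth=1)
Step 4: declare a=41 at depth 1
Step 5: enter scope (depth=2)
Step 6: exit scope (depth=1)
Step 7: enter scope (depth=2)
Step 8: declare f=(read a)=41 at depth 2
Step 9: declare b=(read a)=41 at depth 2
Step 10: declare e=(read b)=41 at depth 2
Step 11: enter scope (depth=3)
Step 12: exit scope (depth=2)
Visible at query point: a=41 b=41 e=41 f=41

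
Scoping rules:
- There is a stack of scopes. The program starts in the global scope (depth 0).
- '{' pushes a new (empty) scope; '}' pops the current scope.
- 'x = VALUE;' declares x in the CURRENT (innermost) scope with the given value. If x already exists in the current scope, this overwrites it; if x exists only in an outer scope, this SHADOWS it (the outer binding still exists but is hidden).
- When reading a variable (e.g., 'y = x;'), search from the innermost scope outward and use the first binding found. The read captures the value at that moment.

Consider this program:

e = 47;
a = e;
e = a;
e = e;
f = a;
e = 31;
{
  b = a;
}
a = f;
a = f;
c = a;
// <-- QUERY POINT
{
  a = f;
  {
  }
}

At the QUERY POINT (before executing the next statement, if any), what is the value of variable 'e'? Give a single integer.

Answer: 31

Derivation:
Step 1: declare e=47 at depth 0
Step 2: declare a=(read e)=47 at depth 0
Step 3: declare e=(read a)=47 at depth 0
Step 4: declare e=(read e)=47 at depth 0
Step 5: declare f=(read a)=47 at depth 0
Step 6: declare e=31 at depth 0
Step 7: enter scope (depth=1)
Step 8: declare b=(read a)=47 at depth 1
Step 9: exit scope (depth=0)
Step 10: declare a=(read f)=47 at depth 0
Step 11: declare a=(read f)=47 at depth 0
Step 12: declare c=(read a)=47 at depth 0
Visible at query point: a=47 c=47 e=31 f=47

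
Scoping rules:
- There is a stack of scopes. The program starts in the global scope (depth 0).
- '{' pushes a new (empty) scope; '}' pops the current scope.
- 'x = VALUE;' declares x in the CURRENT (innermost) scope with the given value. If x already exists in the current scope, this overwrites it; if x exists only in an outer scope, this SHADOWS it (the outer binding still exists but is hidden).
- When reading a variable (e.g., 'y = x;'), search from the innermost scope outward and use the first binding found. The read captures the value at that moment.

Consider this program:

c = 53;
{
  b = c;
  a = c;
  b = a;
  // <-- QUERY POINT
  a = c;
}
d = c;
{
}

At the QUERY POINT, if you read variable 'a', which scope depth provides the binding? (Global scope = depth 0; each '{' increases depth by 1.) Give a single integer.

Answer: 1

Derivation:
Step 1: declare c=53 at depth 0
Step 2: enter scope (depth=1)
Step 3: declare b=(read c)=53 at depth 1
Step 4: declare a=(read c)=53 at depth 1
Step 5: declare b=(read a)=53 at depth 1
Visible at query point: a=53 b=53 c=53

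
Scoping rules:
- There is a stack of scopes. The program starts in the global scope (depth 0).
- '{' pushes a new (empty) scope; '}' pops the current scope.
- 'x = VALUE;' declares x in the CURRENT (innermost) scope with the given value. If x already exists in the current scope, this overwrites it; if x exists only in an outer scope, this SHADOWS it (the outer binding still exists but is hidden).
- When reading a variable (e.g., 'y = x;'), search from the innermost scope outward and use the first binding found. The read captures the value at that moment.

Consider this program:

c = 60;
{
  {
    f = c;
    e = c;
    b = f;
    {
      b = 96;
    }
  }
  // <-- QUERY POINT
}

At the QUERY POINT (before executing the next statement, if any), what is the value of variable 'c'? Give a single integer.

Answer: 60

Derivation:
Step 1: declare c=60 at depth 0
Step 2: enter scope (depth=1)
Step 3: enter scope (depth=2)
Step 4: declare f=(read c)=60 at depth 2
Step 5: declare e=(read c)=60 at depth 2
Step 6: declare b=(read f)=60 at depth 2
Step 7: enter scope (depth=3)
Step 8: declare b=96 at depth 3
Step 9: exit scope (depth=2)
Step 10: exit scope (depth=1)
Visible at query point: c=60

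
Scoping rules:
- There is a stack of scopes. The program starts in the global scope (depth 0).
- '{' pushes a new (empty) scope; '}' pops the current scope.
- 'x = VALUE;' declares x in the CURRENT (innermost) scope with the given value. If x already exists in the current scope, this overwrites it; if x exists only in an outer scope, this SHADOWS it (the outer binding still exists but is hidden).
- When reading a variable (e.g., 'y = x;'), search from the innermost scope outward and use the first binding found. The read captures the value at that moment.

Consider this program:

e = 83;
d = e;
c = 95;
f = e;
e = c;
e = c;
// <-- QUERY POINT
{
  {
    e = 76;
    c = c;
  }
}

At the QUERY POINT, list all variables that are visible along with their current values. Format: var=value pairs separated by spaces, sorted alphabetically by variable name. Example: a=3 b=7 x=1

Step 1: declare e=83 at depth 0
Step 2: declare d=(read e)=83 at depth 0
Step 3: declare c=95 at depth 0
Step 4: declare f=(read e)=83 at depth 0
Step 5: declare e=(read c)=95 at depth 0
Step 6: declare e=(read c)=95 at depth 0
Visible at query point: c=95 d=83 e=95 f=83

Answer: c=95 d=83 e=95 f=83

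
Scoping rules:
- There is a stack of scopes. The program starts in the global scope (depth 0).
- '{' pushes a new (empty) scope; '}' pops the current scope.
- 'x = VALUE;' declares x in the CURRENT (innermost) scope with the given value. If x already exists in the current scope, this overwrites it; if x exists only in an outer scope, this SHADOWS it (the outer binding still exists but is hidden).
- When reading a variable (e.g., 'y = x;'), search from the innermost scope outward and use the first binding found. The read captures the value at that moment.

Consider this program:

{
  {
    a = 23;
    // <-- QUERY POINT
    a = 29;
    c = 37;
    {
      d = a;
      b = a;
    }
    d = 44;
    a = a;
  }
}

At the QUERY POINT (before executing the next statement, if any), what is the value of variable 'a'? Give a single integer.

Step 1: enter scope (depth=1)
Step 2: enter scope (depth=2)
Step 3: declare a=23 at depth 2
Visible at query point: a=23

Answer: 23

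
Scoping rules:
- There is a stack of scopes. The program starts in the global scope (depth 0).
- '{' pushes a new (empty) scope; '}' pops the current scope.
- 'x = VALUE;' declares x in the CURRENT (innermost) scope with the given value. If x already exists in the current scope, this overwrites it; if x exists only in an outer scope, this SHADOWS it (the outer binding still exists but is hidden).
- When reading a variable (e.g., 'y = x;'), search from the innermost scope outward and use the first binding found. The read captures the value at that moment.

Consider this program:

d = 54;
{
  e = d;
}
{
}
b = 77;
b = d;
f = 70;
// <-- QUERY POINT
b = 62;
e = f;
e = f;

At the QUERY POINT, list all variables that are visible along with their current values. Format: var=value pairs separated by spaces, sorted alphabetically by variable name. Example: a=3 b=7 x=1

Answer: b=54 d=54 f=70

Derivation:
Step 1: declare d=54 at depth 0
Step 2: enter scope (depth=1)
Step 3: declare e=(read d)=54 at depth 1
Step 4: exit scope (depth=0)
Step 5: enter scope (depth=1)
Step 6: exit scope (depth=0)
Step 7: declare b=77 at depth 0
Step 8: declare b=(read d)=54 at depth 0
Step 9: declare f=70 at depth 0
Visible at query point: b=54 d=54 f=70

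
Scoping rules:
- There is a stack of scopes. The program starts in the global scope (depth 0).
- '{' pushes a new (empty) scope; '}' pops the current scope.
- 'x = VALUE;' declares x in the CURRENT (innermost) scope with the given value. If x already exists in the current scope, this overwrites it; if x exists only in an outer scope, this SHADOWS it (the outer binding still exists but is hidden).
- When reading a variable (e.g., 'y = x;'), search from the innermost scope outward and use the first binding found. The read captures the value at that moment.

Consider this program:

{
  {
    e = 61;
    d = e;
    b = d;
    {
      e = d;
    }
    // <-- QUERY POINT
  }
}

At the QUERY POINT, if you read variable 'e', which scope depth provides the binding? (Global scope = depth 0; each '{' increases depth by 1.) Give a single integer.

Step 1: enter scope (depth=1)
Step 2: enter scope (depth=2)
Step 3: declare e=61 at depth 2
Step 4: declare d=(read e)=61 at depth 2
Step 5: declare b=(read d)=61 at depth 2
Step 6: enter scope (depth=3)
Step 7: declare e=(read d)=61 at depth 3
Step 8: exit scope (depth=2)
Visible at query point: b=61 d=61 e=61

Answer: 2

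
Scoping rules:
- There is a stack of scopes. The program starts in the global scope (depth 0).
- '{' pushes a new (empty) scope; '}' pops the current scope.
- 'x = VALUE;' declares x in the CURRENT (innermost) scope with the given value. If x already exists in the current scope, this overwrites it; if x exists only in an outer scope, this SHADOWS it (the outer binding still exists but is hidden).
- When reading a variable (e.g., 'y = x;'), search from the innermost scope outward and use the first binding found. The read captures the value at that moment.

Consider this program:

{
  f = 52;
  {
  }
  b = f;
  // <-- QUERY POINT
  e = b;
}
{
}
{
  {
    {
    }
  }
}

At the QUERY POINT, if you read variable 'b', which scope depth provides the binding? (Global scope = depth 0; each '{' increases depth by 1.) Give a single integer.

Answer: 1

Derivation:
Step 1: enter scope (depth=1)
Step 2: declare f=52 at depth 1
Step 3: enter scope (depth=2)
Step 4: exit scope (depth=1)
Step 5: declare b=(read f)=52 at depth 1
Visible at query point: b=52 f=52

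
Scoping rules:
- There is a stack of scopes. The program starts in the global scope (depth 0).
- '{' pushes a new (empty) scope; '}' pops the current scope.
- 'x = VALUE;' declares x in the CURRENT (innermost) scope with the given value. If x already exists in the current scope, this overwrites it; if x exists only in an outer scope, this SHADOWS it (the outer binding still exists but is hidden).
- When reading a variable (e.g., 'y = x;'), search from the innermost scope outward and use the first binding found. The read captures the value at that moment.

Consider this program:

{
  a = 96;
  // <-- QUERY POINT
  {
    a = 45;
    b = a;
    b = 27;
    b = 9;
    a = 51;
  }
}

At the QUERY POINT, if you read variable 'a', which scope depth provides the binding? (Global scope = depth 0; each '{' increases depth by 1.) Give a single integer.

Step 1: enter scope (depth=1)
Step 2: declare a=96 at depth 1
Visible at query point: a=96

Answer: 1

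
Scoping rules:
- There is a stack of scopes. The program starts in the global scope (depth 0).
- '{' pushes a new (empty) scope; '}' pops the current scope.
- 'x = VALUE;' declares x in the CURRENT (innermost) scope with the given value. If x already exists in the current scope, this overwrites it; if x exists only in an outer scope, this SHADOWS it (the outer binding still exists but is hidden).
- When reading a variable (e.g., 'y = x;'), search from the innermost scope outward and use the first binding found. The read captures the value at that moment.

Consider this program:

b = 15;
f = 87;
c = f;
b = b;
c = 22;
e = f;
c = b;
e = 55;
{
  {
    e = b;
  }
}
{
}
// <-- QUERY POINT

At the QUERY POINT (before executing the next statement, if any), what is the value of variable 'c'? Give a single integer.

Answer: 15

Derivation:
Step 1: declare b=15 at depth 0
Step 2: declare f=87 at depth 0
Step 3: declare c=(read f)=87 at depth 0
Step 4: declare b=(read b)=15 at depth 0
Step 5: declare c=22 at depth 0
Step 6: declare e=(read f)=87 at depth 0
Step 7: declare c=(read b)=15 at depth 0
Step 8: declare e=55 at depth 0
Step 9: enter scope (depth=1)
Step 10: enter scope (depth=2)
Step 11: declare e=(read b)=15 at depth 2
Step 12: exit scope (depth=1)
Step 13: exit scope (depth=0)
Step 14: enter scope (depth=1)
Step 15: exit scope (depth=0)
Visible at query point: b=15 c=15 e=55 f=87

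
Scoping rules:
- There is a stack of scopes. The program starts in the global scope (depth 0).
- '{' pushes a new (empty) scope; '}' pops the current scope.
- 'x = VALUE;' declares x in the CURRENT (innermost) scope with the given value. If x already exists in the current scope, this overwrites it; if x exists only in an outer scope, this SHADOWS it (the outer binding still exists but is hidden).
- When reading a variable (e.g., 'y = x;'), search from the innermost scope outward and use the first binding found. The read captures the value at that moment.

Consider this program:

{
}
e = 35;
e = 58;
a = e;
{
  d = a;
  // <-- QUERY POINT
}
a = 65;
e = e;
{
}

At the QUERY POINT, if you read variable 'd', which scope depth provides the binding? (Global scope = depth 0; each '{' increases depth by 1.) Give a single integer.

Answer: 1

Derivation:
Step 1: enter scope (depth=1)
Step 2: exit scope (depth=0)
Step 3: declare e=35 at depth 0
Step 4: declare e=58 at depth 0
Step 5: declare a=(read e)=58 at depth 0
Step 6: enter scope (depth=1)
Step 7: declare d=(read a)=58 at depth 1
Visible at query point: a=58 d=58 e=58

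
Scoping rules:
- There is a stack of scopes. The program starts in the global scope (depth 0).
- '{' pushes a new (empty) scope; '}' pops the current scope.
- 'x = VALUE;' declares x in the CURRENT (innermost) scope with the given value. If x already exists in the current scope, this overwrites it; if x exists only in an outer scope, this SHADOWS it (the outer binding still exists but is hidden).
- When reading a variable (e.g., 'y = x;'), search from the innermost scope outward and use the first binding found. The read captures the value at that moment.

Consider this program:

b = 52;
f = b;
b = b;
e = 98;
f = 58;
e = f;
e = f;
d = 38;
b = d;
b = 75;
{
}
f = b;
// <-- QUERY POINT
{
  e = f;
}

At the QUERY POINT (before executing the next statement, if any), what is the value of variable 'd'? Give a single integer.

Step 1: declare b=52 at depth 0
Step 2: declare f=(read b)=52 at depth 0
Step 3: declare b=(read b)=52 at depth 0
Step 4: declare e=98 at depth 0
Step 5: declare f=58 at depth 0
Step 6: declare e=(read f)=58 at depth 0
Step 7: declare e=(read f)=58 at depth 0
Step 8: declare d=38 at depth 0
Step 9: declare b=(read d)=38 at depth 0
Step 10: declare b=75 at depth 0
Step 11: enter scope (depth=1)
Step 12: exit scope (depth=0)
Step 13: declare f=(read b)=75 at depth 0
Visible at query point: b=75 d=38 e=58 f=75

Answer: 38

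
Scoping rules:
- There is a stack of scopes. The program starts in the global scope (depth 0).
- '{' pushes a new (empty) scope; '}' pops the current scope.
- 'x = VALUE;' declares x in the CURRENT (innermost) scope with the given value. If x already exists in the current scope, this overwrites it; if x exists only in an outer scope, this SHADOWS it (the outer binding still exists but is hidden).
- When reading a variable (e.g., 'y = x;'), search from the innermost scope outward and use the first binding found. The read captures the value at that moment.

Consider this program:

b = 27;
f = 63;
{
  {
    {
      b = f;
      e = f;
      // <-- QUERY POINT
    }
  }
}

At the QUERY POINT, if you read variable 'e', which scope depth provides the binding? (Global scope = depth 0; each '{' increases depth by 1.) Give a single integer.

Answer: 3

Derivation:
Step 1: declare b=27 at depth 0
Step 2: declare f=63 at depth 0
Step 3: enter scope (depth=1)
Step 4: enter scope (depth=2)
Step 5: enter scope (depth=3)
Step 6: declare b=(read f)=63 at depth 3
Step 7: declare e=(read f)=63 at depth 3
Visible at query point: b=63 e=63 f=63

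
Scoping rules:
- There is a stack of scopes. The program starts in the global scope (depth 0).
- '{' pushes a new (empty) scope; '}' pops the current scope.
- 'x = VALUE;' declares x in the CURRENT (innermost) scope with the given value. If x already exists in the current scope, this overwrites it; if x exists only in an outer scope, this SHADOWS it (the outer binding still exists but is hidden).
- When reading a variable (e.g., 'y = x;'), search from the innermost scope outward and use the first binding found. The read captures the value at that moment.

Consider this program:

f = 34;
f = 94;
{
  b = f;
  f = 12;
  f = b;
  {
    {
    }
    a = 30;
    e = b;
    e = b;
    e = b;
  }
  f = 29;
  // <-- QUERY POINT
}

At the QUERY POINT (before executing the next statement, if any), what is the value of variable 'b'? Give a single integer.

Step 1: declare f=34 at depth 0
Step 2: declare f=94 at depth 0
Step 3: enter scope (depth=1)
Step 4: declare b=(read f)=94 at depth 1
Step 5: declare f=12 at depth 1
Step 6: declare f=(read b)=94 at depth 1
Step 7: enter scope (depth=2)
Step 8: enter scope (depth=3)
Step 9: exit scope (depth=2)
Step 10: declare a=30 at depth 2
Step 11: declare e=(read b)=94 at depth 2
Step 12: declare e=(read b)=94 at depth 2
Step 13: declare e=(read b)=94 at depth 2
Step 14: exit scope (depth=1)
Step 15: declare f=29 at depth 1
Visible at query point: b=94 f=29

Answer: 94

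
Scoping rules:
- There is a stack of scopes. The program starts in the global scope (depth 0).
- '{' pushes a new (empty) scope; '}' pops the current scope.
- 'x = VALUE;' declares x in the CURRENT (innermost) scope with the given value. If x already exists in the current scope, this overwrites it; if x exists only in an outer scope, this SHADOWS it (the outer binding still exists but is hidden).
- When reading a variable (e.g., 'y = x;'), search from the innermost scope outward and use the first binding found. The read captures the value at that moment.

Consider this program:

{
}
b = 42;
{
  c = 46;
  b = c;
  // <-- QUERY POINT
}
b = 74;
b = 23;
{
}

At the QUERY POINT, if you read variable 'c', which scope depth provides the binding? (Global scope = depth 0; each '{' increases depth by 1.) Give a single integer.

Answer: 1

Derivation:
Step 1: enter scope (depth=1)
Step 2: exit scope (depth=0)
Step 3: declare b=42 at depth 0
Step 4: enter scope (depth=1)
Step 5: declare c=46 at depth 1
Step 6: declare b=(read c)=46 at depth 1
Visible at query point: b=46 c=46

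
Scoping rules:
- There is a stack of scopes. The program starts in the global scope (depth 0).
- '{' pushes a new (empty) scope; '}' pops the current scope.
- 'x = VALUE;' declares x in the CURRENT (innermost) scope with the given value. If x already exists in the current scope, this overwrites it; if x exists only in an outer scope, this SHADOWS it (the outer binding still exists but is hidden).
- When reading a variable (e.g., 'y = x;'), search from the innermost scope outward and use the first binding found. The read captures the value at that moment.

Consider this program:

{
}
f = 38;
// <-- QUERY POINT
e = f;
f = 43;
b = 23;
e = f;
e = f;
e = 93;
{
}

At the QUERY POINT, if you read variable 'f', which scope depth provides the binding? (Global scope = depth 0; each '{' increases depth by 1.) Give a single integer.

Answer: 0

Derivation:
Step 1: enter scope (depth=1)
Step 2: exit scope (depth=0)
Step 3: declare f=38 at depth 0
Visible at query point: f=38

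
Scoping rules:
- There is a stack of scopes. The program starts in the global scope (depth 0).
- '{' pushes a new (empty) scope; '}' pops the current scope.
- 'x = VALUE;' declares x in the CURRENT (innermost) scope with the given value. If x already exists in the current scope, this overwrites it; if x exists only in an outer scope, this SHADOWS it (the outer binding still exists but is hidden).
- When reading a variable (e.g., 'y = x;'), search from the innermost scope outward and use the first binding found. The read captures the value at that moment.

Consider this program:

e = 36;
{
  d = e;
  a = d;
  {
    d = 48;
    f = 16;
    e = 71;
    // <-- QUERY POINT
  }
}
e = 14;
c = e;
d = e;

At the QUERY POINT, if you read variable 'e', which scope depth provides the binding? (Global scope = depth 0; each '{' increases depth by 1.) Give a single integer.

Step 1: declare e=36 at depth 0
Step 2: enter scope (depth=1)
Step 3: declare d=(read e)=36 at depth 1
Step 4: declare a=(read d)=36 at depth 1
Step 5: enter scope (depth=2)
Step 6: declare d=48 at depth 2
Step 7: declare f=16 at depth 2
Step 8: declare e=71 at depth 2
Visible at query point: a=36 d=48 e=71 f=16

Answer: 2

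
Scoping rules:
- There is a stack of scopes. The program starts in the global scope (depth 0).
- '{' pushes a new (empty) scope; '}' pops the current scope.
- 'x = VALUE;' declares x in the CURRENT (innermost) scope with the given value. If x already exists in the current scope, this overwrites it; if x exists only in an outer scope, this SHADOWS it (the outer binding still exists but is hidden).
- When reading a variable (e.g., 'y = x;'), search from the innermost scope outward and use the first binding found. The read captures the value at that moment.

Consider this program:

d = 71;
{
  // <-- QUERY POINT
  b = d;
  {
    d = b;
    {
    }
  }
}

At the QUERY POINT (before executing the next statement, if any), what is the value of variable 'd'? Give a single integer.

Step 1: declare d=71 at depth 0
Step 2: enter scope (depth=1)
Visible at query point: d=71

Answer: 71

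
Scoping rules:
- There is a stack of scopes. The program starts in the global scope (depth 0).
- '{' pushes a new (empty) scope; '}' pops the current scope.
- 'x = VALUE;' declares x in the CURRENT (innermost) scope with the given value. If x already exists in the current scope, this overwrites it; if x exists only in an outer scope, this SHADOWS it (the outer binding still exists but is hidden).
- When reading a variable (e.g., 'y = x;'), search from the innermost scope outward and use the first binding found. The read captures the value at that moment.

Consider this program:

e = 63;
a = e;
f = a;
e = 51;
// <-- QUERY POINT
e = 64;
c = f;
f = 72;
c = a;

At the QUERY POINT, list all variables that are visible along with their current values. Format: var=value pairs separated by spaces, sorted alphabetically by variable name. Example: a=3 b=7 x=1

Step 1: declare e=63 at depth 0
Step 2: declare a=(read e)=63 at depth 0
Step 3: declare f=(read a)=63 at depth 0
Step 4: declare e=51 at depth 0
Visible at query point: a=63 e=51 f=63

Answer: a=63 e=51 f=63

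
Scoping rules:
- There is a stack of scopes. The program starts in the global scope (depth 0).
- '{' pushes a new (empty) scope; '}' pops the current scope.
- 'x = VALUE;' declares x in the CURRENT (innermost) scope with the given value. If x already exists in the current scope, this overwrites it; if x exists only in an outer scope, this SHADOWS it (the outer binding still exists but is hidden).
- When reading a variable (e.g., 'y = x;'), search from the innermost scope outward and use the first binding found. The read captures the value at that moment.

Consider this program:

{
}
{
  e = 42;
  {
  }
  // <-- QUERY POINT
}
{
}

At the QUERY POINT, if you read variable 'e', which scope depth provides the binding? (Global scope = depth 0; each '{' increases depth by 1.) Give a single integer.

Answer: 1

Derivation:
Step 1: enter scope (depth=1)
Step 2: exit scope (depth=0)
Step 3: enter scope (depth=1)
Step 4: declare e=42 at depth 1
Step 5: enter scope (depth=2)
Step 6: exit scope (depth=1)
Visible at query point: e=42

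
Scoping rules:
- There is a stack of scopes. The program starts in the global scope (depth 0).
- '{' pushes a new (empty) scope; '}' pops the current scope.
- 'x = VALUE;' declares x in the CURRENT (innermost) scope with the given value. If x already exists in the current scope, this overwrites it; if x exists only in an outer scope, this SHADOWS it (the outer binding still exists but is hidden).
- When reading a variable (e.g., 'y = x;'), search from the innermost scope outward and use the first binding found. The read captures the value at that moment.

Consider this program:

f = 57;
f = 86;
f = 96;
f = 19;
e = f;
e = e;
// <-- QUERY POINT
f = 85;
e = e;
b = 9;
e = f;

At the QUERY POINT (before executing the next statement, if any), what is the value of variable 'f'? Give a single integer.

Answer: 19

Derivation:
Step 1: declare f=57 at depth 0
Step 2: declare f=86 at depth 0
Step 3: declare f=96 at depth 0
Step 4: declare f=19 at depth 0
Step 5: declare e=(read f)=19 at depth 0
Step 6: declare e=(read e)=19 at depth 0
Visible at query point: e=19 f=19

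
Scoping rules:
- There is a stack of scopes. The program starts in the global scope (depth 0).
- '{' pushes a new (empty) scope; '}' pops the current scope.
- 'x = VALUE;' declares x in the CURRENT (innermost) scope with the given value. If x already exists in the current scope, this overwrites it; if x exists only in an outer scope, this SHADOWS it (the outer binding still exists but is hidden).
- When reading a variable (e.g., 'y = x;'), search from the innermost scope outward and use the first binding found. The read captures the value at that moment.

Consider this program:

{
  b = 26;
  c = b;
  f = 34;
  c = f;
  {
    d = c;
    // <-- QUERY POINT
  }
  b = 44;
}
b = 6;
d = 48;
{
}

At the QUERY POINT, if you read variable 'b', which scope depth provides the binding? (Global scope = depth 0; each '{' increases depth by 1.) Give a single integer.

Answer: 1

Derivation:
Step 1: enter scope (depth=1)
Step 2: declare b=26 at depth 1
Step 3: declare c=(read b)=26 at depth 1
Step 4: declare f=34 at depth 1
Step 5: declare c=(read f)=34 at depth 1
Step 6: enter scope (depth=2)
Step 7: declare d=(read c)=34 at depth 2
Visible at query point: b=26 c=34 d=34 f=34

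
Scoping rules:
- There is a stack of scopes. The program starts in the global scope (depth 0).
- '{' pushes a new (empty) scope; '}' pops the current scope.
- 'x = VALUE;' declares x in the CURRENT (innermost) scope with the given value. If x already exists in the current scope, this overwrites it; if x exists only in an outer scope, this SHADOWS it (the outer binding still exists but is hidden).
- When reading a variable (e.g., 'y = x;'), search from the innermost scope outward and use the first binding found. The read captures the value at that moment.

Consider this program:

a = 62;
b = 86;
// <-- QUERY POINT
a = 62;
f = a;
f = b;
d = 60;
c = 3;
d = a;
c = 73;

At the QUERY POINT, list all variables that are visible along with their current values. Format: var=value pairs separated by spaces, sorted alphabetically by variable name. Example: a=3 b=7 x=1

Step 1: declare a=62 at depth 0
Step 2: declare b=86 at depth 0
Visible at query point: a=62 b=86

Answer: a=62 b=86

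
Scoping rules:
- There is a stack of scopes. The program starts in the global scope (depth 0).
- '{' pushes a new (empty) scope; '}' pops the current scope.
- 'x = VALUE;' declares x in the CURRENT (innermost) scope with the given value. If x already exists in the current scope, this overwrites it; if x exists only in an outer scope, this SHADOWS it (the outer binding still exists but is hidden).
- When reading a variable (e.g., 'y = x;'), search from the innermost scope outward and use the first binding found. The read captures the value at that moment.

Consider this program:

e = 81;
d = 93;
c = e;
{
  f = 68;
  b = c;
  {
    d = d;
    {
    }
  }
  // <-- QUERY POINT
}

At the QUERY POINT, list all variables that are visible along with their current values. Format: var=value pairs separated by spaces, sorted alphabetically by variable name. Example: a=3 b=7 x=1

Answer: b=81 c=81 d=93 e=81 f=68

Derivation:
Step 1: declare e=81 at depth 0
Step 2: declare d=93 at depth 0
Step 3: declare c=(read e)=81 at depth 0
Step 4: enter scope (depth=1)
Step 5: declare f=68 at depth 1
Step 6: declare b=(read c)=81 at depth 1
Step 7: enter scope (depth=2)
Step 8: declare d=(read d)=93 at depth 2
Step 9: enter scope (depth=3)
Step 10: exit scope (depth=2)
Step 11: exit scope (depth=1)
Visible at query point: b=81 c=81 d=93 e=81 f=68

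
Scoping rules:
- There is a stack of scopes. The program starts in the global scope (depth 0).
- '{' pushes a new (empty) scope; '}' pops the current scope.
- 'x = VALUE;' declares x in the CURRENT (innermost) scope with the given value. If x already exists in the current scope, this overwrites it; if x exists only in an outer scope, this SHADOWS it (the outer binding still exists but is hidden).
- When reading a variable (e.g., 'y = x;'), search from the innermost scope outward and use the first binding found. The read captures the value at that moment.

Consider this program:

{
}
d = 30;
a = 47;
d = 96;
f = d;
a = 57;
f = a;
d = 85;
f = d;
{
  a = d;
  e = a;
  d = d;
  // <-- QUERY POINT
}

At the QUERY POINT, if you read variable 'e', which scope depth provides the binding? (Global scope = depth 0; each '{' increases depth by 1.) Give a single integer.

Step 1: enter scope (depth=1)
Step 2: exit scope (depth=0)
Step 3: declare d=30 at depth 0
Step 4: declare a=47 at depth 0
Step 5: declare d=96 at depth 0
Step 6: declare f=(read d)=96 at depth 0
Step 7: declare a=57 at depth 0
Step 8: declare f=(read a)=57 at depth 0
Step 9: declare d=85 at depth 0
Step 10: declare f=(read d)=85 at depth 0
Step 11: enter scope (depth=1)
Step 12: declare a=(read d)=85 at depth 1
Step 13: declare e=(read a)=85 at depth 1
Step 14: declare d=(read d)=85 at depth 1
Visible at query point: a=85 d=85 e=85 f=85

Answer: 1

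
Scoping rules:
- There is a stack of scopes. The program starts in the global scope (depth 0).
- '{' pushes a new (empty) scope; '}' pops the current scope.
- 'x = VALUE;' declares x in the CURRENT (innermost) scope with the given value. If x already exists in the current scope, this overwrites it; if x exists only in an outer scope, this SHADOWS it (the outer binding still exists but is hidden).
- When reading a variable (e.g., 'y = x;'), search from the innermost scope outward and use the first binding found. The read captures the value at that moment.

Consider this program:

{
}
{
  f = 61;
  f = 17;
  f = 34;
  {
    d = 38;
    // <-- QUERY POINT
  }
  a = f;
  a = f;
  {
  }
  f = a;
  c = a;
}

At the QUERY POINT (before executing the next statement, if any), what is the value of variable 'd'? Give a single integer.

Step 1: enter scope (depth=1)
Step 2: exit scope (depth=0)
Step 3: enter scope (depth=1)
Step 4: declare f=61 at depth 1
Step 5: declare f=17 at depth 1
Step 6: declare f=34 at depth 1
Step 7: enter scope (depth=2)
Step 8: declare d=38 at depth 2
Visible at query point: d=38 f=34

Answer: 38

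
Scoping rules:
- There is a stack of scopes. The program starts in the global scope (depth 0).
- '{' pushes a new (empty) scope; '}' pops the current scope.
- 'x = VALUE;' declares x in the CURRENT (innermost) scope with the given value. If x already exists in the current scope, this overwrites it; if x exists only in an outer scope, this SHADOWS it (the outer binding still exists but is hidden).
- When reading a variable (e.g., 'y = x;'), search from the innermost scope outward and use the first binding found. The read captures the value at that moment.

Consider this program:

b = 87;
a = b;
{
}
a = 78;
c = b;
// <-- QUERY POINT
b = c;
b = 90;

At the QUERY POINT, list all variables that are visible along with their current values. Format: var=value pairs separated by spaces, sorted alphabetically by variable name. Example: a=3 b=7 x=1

Step 1: declare b=87 at depth 0
Step 2: declare a=(read b)=87 at depth 0
Step 3: enter scope (depth=1)
Step 4: exit scope (depth=0)
Step 5: declare a=78 at depth 0
Step 6: declare c=(read b)=87 at depth 0
Visible at query point: a=78 b=87 c=87

Answer: a=78 b=87 c=87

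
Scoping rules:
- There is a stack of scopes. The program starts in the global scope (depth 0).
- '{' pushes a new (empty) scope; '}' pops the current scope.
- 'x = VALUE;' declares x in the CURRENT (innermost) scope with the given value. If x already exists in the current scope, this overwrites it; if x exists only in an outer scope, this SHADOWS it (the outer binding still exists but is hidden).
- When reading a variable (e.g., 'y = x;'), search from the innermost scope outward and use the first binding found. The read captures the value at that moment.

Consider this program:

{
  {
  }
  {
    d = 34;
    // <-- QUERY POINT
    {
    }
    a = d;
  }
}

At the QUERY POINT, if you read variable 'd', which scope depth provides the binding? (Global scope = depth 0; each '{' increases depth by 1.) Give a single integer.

Step 1: enter scope (depth=1)
Step 2: enter scope (depth=2)
Step 3: exit scope (depth=1)
Step 4: enter scope (depth=2)
Step 5: declare d=34 at depth 2
Visible at query point: d=34

Answer: 2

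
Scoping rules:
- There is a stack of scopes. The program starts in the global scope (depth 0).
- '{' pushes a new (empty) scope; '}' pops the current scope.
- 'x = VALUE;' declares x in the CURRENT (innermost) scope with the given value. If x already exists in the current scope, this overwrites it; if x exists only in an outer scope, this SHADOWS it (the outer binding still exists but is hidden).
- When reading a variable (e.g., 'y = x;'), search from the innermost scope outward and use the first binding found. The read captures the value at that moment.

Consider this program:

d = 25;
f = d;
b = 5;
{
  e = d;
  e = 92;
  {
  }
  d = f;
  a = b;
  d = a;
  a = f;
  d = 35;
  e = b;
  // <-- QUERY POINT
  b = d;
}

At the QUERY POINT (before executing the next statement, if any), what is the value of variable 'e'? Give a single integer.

Answer: 5

Derivation:
Step 1: declare d=25 at depth 0
Step 2: declare f=(read d)=25 at depth 0
Step 3: declare b=5 at depth 0
Step 4: enter scope (depth=1)
Step 5: declare e=(read d)=25 at depth 1
Step 6: declare e=92 at depth 1
Step 7: enter scope (depth=2)
Step 8: exit scope (depth=1)
Step 9: declare d=(read f)=25 at depth 1
Step 10: declare a=(read b)=5 at depth 1
Step 11: declare d=(read a)=5 at depth 1
Step 12: declare a=(read f)=25 at depth 1
Step 13: declare d=35 at depth 1
Step 14: declare e=(read b)=5 at depth 1
Visible at query point: a=25 b=5 d=35 e=5 f=25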